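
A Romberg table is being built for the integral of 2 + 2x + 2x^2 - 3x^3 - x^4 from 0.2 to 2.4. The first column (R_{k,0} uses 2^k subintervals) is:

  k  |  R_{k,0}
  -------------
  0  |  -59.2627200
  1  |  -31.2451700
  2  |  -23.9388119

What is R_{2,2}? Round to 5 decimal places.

Richardson extrapolation on the trapezoidal column (denominator 4−1=3):
R_{1,1} = -31.2451700 + (-31.2451700 − (-59.2627200))/3 = -21.9059867
R_{2,1} = (4·(-23.9388119) − (-31.2451700)) / 3 = -21.5033592
R_{2,2} = -21.5033592 + (-21.5033592 − (-21.9059867))/15 = -21.4765174

-21.47652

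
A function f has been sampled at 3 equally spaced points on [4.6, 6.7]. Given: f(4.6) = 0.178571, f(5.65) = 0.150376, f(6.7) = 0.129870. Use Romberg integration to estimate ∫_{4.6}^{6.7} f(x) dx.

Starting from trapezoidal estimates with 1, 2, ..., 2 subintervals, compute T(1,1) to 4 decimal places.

T(0,0) (trapezoid, 1 panel, h=2.1000): 0.323863
T(1,0) (trapezoid, 2 panels, h=1.0500): 0.319826
T(1,1) = 0.319826 + (0.319826 − 0.323863)/3 = 0.318480

0.3185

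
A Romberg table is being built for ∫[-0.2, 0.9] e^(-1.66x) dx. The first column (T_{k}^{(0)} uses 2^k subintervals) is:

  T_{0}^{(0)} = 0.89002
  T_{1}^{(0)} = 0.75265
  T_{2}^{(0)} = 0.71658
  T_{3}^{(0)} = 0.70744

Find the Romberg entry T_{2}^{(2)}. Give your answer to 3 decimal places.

0.704

T_{1}^{(1)} = 0.75265 + (0.75265 − 0.89002)/3 = 0.70686
T_{2}^{(1)} = 0.71658 + (0.71658 − 0.75265)/3 = 0.70456
T_{2}^{(2)} = (16·0.70456 − 0.70686) / 15 = 0.70441
(Column j=1 coincides with Simpson's rule on the same nodes.)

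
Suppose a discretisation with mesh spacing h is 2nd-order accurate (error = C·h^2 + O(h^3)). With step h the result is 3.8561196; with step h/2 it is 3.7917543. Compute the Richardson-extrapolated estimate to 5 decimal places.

3.77030

The leading error scales as h^2; refining by a factor of 2 reduces it by 2^2 = 4.
Extrapolated value = (4·A(h/2) − A(h)) / (4 − 1)
= (4·3.7917543 − 3.8561196) / 3
= 11.3108976 / 3 = 3.7702992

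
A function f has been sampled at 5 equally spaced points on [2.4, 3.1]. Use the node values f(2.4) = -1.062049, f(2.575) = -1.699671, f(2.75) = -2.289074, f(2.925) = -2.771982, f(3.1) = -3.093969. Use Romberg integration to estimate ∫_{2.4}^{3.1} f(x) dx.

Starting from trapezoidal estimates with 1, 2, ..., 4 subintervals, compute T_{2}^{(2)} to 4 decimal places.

-1.5529

T_{0}^{(0)} (trapezoid, 1 panel, h=0.7000): -1.454606
T_{1}^{(0)} (trapezoid, 2 panels, h=0.3500): -1.528479
T_{2}^{(0)} (trapezoid, 4 panels, h=0.1750): -1.546779
T_{1}^{(1)} = -1.528479 + (-1.528479 − (-1.454606))/3 = -1.553103
T_{2}^{(1)} = -1.546779 + (-1.546779 − (-1.528479))/3 = -1.552879
T_{2}^{(2)} = -1.552879 + (-1.552879 − (-1.553103))/15 = -1.552864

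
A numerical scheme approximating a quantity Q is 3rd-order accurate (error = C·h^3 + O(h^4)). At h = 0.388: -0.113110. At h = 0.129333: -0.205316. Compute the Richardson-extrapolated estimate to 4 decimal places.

-0.2089

Extrapolated value = (27·A(h/3) − A(h)) / (27 − 1)
= (27·(-0.205316) − (-0.113110)) / 26
= -5.430422 / 26 = -0.208862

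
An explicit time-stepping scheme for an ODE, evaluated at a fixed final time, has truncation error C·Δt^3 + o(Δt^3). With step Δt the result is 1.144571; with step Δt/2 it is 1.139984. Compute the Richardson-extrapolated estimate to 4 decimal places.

The leading error scales as Δt^3; refining by a factor of 2 reduces it by 2^3 = 8.
Extrapolated value = (8·A(Δt/2) − A(Δt)) / (8 − 1)
= (8·1.139984 − 1.144571) / 7
= 7.975301 / 7 = 1.139329

1.1393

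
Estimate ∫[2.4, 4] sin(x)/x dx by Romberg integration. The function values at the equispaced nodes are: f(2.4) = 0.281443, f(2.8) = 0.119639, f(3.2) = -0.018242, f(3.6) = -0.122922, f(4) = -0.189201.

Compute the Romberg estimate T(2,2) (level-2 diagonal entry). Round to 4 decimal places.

0.0057

T(0,0) (trapezoid, 1 panel, h=1.6000): 0.073794
T(1,0) (trapezoid, 2 panels, h=0.8000): 0.022303
T(2,0) (trapezoid, 4 panels, h=0.4000): 0.009838
T(1,1) = 0.022303 + (0.022303 − 0.073794)/3 = 0.005139
T(2,1) = 0.009838 + (0.009838 − 0.022303)/3 = 0.005683
T(2,2) = 0.005683 + (0.005683 − 0.005139)/15 = 0.005719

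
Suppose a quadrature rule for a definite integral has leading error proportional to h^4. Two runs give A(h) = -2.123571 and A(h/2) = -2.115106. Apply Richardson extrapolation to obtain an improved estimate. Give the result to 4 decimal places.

Extrapolated value = (16·A(h/2) − A(h)) / (16 − 1)
= (16·(-2.115106) − (-2.123571)) / 15
= -31.718125 / 15 = -2.114542

-2.1145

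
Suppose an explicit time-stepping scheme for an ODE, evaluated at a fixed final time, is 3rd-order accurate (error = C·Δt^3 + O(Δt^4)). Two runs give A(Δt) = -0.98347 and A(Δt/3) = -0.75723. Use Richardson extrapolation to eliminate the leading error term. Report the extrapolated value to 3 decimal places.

Extrapolated value = (27·A(Δt/3) − A(Δt)) / (27 − 1)
= (27·(-0.75723) − (-0.98347)) / 26
= -19.46174 / 26 = -0.74853

-0.749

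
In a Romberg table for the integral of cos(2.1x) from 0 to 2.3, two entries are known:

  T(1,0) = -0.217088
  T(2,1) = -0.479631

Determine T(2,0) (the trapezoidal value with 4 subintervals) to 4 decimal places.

From T(2,1) = (4·T(2,0) − T(1,0))/3, solve for T(2,0):
4·T(2,0) = 3·(-0.479631) + (-0.217088) = -1.655981
T(2,0) = -0.413995

-0.4140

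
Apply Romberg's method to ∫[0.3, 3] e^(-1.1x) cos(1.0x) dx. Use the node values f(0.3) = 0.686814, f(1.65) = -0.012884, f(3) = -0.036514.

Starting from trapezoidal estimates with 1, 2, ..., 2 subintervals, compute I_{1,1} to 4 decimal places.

I_{0,0} (trapezoid, 1 panel, h=2.7000): 0.877905
I_{1,0} (trapezoid, 2 panels, h=1.3500): 0.421559
I_{1,1} = 0.421559 + (0.421559 − 0.877905)/3 = 0.269444

0.2694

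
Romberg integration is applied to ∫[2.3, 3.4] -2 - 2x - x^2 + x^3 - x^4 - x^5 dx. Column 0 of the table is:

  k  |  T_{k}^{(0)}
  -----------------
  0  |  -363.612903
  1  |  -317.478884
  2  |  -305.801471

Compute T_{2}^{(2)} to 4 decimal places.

-301.8962

Richardson extrapolation on the trapezoidal column (denominator 4−1=3):
T_{1}^{(1)} = (4·(-317.478884) − (-363.612903)) / 3 = -302.100878
T_{2}^{(1)} = -305.801471 + (-305.801471 − (-317.478884))/3 = -301.909000
T_{2}^{(2)} = (16·(-301.909000) − (-302.100878)) / 15 = -301.896208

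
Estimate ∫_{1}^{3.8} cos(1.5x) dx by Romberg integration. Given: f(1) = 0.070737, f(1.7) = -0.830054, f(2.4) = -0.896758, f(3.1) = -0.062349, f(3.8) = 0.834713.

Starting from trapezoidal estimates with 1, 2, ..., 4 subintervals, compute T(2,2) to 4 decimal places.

-1.0260

T(0,0) (trapezoid, 1 panel, h=2.8000): 1.267630
T(1,0) (trapezoid, 2 panels, h=1.4000): -0.621646
T(2,0) (trapezoid, 4 panels, h=0.7000): -0.935505
T(1,1) = -0.621646 + (-0.621646 − 1.267630)/3 = -1.251405
T(2,1) = -0.935505 + (-0.935505 − (-0.621646))/3 = -1.040125
T(2,2) = -1.040125 + (-1.040125 − (-1.251405))/15 = -1.026040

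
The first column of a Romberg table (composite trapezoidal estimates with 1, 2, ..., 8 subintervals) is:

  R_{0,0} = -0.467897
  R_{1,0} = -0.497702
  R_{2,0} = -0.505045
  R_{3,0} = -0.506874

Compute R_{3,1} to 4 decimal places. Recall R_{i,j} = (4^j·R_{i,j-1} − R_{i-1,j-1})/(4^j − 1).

R_{3,1} = (4·(-0.506874) − (-0.505045)) / 3 = -0.507484
(Column j=1 coincides with Simpson's rule on the same nodes.)

-0.5075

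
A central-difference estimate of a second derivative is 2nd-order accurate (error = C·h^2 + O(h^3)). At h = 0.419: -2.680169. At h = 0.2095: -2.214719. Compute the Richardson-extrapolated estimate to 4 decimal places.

-2.0596

The leading error scales as h^2; refining by a factor of 2 reduces it by 2^2 = 4.
Extrapolated value = (4·A(h/2) − A(h)) / (4 − 1)
= (4·(-2.214719) − (-2.680169)) / 3
= -6.178707 / 3 = -2.059569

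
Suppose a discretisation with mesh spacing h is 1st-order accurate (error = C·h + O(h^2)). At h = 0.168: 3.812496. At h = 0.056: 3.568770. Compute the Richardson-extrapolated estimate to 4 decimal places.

The leading error scales as h; refining by a factor of 3 reduces it by 3^1 = 3.
Extrapolated value = (3·A(h/3) − A(h)) / (3 − 1)
= (3·3.568770 − 3.812496) / 2
= 6.893814 / 2 = 3.446907

3.4469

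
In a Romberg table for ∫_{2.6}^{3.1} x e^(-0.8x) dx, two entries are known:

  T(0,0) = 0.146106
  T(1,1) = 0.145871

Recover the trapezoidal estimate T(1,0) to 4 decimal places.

From T(1,1) = (4·T(1,0) − T(0,0))/3, solve for T(1,0):
4·T(1,0) = 3·0.145871 + 0.146106 = 0.583719
T(1,0) = 0.145930

0.1459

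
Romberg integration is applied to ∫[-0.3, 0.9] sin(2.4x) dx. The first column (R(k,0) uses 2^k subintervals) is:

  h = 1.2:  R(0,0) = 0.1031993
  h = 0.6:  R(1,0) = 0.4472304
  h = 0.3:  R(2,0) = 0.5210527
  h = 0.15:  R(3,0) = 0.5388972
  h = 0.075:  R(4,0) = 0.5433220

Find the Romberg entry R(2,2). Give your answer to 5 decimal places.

0.54458

Richardson extrapolation on the trapezoidal column (denominator 4−1=3):
R(1,1) = (4·0.4472304 − 0.1031993) / 3 = 0.5619074
R(2,1) = (4·0.5210527 − 0.4472304) / 3 = 0.5456601
R(2,2) = (16·0.5456601 − 0.5619074) / 15 = 0.5445769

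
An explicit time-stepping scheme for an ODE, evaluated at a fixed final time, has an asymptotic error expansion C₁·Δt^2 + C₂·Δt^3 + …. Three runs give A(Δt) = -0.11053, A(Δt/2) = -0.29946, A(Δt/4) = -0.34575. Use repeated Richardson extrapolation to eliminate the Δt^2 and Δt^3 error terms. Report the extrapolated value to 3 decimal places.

-0.361

First eliminate the Δt^2 term (factor 2^2 = 4):
  B₁ = (4·(-0.29946) − (-0.11053))/3 = -0.36244
  B₂ = (4·(-0.34575) − (-0.29946))/3 = -0.36118
Then eliminate the Δt^3 term (factor 2^3 = 8):
  (8·(-0.36118) − (-0.36244))/7 = -0.36100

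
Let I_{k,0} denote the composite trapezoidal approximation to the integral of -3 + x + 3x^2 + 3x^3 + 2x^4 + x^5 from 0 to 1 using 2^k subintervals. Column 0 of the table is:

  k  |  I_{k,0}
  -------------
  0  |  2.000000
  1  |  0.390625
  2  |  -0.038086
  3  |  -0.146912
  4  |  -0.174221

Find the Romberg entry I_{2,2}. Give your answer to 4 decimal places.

Richardson extrapolation on the trapezoidal column (denominator 4−1=3):
I_{1,1} = (4·0.390625 − 2.000000) / 3 = -0.145833
I_{2,1} = (4·(-0.038086) − 0.390625) / 3 = -0.180990
I_{2,2} = -0.180990 + (-0.180990 − (-0.145833))/15 = -0.183334

-0.1833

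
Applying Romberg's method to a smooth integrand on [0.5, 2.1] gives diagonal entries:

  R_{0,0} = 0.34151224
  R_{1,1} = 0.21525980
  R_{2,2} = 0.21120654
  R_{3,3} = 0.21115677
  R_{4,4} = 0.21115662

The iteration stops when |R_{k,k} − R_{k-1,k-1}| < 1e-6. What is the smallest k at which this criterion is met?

|R_{1,1} − R_{0,0}| = 0.12625244 ≥ 1e-6
|R_{2,2} − R_{1,1}| = 0.00405326 ≥ 1e-6
|R_{3,3} − R_{2,2}| = 0.00004977 ≥ 1e-6
|R_{4,4} − R_{3,3}| = 0.00000015 < 1e-6

k = 4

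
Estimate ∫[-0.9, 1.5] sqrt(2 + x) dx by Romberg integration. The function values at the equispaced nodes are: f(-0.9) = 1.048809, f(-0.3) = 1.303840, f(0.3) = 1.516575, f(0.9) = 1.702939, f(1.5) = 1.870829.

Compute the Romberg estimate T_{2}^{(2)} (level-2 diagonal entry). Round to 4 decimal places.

3.5961

T_{0}^{(0)} (trapezoid, 1 panel, h=2.4000): 3.503566
T_{1}^{(0)} (trapezoid, 2 panels, h=1.2000): 3.571673
T_{2}^{(0)} (trapezoid, 4 panels, h=0.6000): 3.589904
T_{1}^{(1)} = 3.571673 + (3.571673 − 3.503566)/3 = 3.594375
T_{2}^{(1)} = 3.589904 + (3.589904 − 3.571673)/3 = 3.595981
T_{2}^{(2)} = 3.595981 + (3.595981 − 3.594375)/15 = 3.596088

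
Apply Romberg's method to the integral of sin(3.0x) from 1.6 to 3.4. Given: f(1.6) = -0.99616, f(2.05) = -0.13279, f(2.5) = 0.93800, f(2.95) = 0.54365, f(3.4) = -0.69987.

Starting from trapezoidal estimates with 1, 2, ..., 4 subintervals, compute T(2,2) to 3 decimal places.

T(0,0) (trapezoid, 1 panel, h=1.8000): -1.52643
T(1,0) (trapezoid, 2 panels, h=0.9000): 0.08099
T(2,0) (trapezoid, 4 panels, h=0.4500): 0.22538
T(1,1) = 0.08099 + (0.08099 − (-1.52643))/3 = 0.61680
T(2,1) = 0.22538 + (0.22538 − 0.08099)/3 = 0.27351
T(2,2) = 0.27351 + (0.27351 − 0.61680)/15 = 0.25062

0.251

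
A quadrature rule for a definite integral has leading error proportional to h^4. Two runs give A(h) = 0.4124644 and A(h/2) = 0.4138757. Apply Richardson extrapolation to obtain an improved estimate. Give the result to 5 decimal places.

The leading error scales as h^4; refining by a factor of 2 reduces it by 2^4 = 16.
Extrapolated value = (16·A(h/2) − A(h)) / (16 − 1)
= (16·0.4138757 − 0.4124644) / 15
= 6.2095468 / 15 = 0.4139698

0.41397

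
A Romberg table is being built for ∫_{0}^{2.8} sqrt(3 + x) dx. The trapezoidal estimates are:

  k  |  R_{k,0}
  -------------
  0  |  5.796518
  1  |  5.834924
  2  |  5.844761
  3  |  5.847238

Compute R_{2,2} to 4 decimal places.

R_{1,1} = 5.834924 + (5.834924 − 5.796518)/3 = 5.847726
R_{2,1} = (4·5.844761 − 5.834924) / 3 = 5.848040
R_{2,2} = 5.848040 + (5.848040 − 5.847726)/15 = 5.848061

5.8481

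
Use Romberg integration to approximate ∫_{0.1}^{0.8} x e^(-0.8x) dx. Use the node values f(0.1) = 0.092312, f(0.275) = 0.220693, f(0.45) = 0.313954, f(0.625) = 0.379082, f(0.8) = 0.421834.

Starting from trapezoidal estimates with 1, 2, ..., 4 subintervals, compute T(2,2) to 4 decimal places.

0.2066

T(0,0) (trapezoid, 1 panel, h=0.7000): 0.179951
T(1,0) (trapezoid, 2 panels, h=0.3500): 0.199859
T(2,0) (trapezoid, 4 panels, h=0.1750): 0.204890
T(1,1) = 0.199859 + (0.199859 − 0.179951)/3 = 0.206495
T(2,1) = 0.204890 + (0.204890 − 0.199859)/3 = 0.206567
T(2,2) = 0.206567 + (0.206567 − 0.206495)/15 = 0.206572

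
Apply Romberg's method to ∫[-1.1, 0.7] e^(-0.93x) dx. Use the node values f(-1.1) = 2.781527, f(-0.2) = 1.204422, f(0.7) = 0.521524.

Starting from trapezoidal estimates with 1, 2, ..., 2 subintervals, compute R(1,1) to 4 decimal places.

R(0,0) (trapezoid, 1 panel, h=1.8000): 2.972746
R(1,0) (trapezoid, 2 panels, h=0.9000): 2.570353
R(1,1) = 2.570353 + (2.570353 − 2.972746)/3 = 2.436222

2.4362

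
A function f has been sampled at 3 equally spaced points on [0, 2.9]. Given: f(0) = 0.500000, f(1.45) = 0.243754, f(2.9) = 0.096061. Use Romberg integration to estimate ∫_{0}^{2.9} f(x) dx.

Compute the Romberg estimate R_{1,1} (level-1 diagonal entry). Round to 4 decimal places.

R_{0,0} (trapezoid, 1 panel, h=2.9000): 0.864288
R_{1,0} (trapezoid, 2 panels, h=1.4500): 0.785588
R_{1,1} = 0.785588 + (0.785588 − 0.864288)/3 = 0.759355

0.7594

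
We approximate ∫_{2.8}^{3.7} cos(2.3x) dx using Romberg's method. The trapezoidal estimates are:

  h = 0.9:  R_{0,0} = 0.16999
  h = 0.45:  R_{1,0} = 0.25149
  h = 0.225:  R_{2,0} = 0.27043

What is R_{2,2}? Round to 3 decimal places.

R_{1,1} = 0.25149 + (0.25149 − 0.16999)/3 = 0.27866
R_{2,1} = (4·0.27043 − 0.25149) / 3 = 0.27674
R_{2,2} = (16·0.27674 − 0.27866) / 15 = 0.27661

0.277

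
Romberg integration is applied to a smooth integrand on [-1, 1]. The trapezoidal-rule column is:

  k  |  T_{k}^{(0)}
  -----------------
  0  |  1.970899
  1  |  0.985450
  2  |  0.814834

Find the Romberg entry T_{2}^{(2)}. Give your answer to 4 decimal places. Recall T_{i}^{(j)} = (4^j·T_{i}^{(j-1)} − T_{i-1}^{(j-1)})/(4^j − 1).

0.7647

T_{1}^{(1)} = (4·0.985450 − 1.970899) / 3 = 0.656967
T_{2}^{(1)} = (4·0.814834 − 0.985450) / 3 = 0.757962
T_{2}^{(2)} = (16·0.757962 − 0.656967) / 15 = 0.764695
(Column j=1 coincides with Simpson's rule on the same nodes.)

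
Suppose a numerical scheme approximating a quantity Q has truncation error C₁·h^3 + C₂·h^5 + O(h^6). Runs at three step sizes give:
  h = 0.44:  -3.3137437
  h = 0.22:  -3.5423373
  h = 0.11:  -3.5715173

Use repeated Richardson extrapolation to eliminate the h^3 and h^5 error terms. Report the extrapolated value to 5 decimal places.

First eliminate the h^3 term (factor 2^3 = 8):
  B₁ = (8·(-3.5423373) − (-3.3137437))/7 = -3.5749935
  B₂ = (8·(-3.5715173) − (-3.5423373))/7 = -3.5756859
Then eliminate the h^5 term (factor 2^5 = 32):
  (32·(-3.5756859) − (-3.5749935))/31 = -3.5757082

-3.57571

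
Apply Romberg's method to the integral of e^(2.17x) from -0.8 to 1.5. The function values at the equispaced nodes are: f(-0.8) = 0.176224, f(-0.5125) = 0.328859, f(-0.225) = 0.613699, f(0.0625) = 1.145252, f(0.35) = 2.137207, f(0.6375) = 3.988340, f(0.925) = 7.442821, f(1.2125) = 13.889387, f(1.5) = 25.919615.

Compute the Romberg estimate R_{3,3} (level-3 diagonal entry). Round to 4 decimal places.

11.8638

R_{0,0} (trapezoid, 1 panel, h=2.3000): 30.010215
R_{1,0} (trapezoid, 2 panels, h=1.1500): 17.462895
R_{2,0} (trapezoid, 4 panels, h=0.5750): 13.363947
R_{3,0} (trapezoid, 8 panels, h=0.2875): 12.245627
R_{1,1} = 17.462895 + (17.462895 − 30.010215)/3 = 13.280455
R_{2,1} = 13.363947 + (13.363947 − 17.462895)/3 = 11.997631
R_{3,1} = 12.245627 + (12.245627 − 13.363947)/3 = 11.872854
R_{2,2} = 11.997631 + (11.997631 − 13.280455)/15 = 11.912109
R_{3,2} = 11.872854 + (11.872854 − 11.997631)/15 = 11.864536
R_{3,3} = 11.864536 + (11.864536 − 11.912109)/63 = 11.863781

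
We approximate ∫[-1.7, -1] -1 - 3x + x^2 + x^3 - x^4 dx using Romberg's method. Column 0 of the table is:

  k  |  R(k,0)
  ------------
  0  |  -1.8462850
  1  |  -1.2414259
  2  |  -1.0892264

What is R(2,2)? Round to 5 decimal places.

-1.03841

R(1,1) = -1.2414259 + (-1.2414259 − (-1.8462850))/3 = -1.0398062
R(2,1) = (4·(-1.0892264) − (-1.2414259)) / 3 = -1.0384932
R(2,2) = -1.0384932 + (-1.0384932 − (-1.0398062))/15 = -1.0384057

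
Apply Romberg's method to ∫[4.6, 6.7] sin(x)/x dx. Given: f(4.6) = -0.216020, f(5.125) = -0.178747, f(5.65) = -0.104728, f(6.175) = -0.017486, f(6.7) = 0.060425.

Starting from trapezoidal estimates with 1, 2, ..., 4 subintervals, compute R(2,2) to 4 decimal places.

-0.2013

R(0,0) (trapezoid, 1 panel, h=2.1000): -0.163375
R(1,0) (trapezoid, 2 panels, h=1.0500): -0.191652
R(2,0) (trapezoid, 4 panels, h=0.5250): -0.198848
R(1,1) = -0.191652 + (-0.191652 − (-0.163375))/3 = -0.201078
R(2,1) = -0.198848 + (-0.198848 − (-0.191652))/3 = -0.201247
R(2,2) = -0.201247 + (-0.201247 − (-0.201078))/15 = -0.201258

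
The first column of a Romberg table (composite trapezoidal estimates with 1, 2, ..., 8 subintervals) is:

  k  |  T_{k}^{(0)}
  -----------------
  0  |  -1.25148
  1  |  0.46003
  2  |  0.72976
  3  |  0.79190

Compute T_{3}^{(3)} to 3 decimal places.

0.812

Richardson extrapolation on the trapezoidal column (denominator 4−1=3):
T_{1}^{(1)} = 0.46003 + (0.46003 − (-1.25148))/3 = 1.03053
T_{2}^{(1)} = 0.72976 + (0.72976 − 0.46003)/3 = 0.81967
T_{3}^{(1)} = 0.79190 + (0.79190 − 0.72976)/3 = 0.81261
T_{2}^{(2)} = (16·0.81967 − 1.03053) / 15 = 0.80561
T_{3}^{(2)} = 0.81261 + (0.81261 − 0.81967)/15 = 0.81214
T_{3}^{(3)} = (64·0.81214 − 0.80561) / 63 = 0.81224
(Column j=1 coincides with Simpson's rule on the same nodes.)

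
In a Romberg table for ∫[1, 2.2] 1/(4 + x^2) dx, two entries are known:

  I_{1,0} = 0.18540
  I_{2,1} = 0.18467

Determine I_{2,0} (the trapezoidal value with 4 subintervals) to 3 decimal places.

0.185

From I_{2,1} = (4·I_{2,0} − I_{1,0})/3, solve for I_{2,0}:
4·I_{2,0} = 3·0.18467 + 0.18540 = 0.73941
I_{2,0} = 0.18485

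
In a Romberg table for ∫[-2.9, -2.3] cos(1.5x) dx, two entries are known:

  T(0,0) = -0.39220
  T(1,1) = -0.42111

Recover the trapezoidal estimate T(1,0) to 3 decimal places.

-0.414

From T(1,1) = (4·T(1,0) − T(0,0))/3, solve for T(1,0):
4·T(1,0) = 3·(-0.42111) + (-0.39220) = -1.65553
T(1,0) = -0.41388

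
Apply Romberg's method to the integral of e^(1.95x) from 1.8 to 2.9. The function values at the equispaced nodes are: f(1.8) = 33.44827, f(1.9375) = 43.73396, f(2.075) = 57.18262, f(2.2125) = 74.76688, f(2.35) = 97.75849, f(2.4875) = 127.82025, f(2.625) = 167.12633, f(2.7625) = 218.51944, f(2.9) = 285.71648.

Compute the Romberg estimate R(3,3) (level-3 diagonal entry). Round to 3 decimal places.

R(0,0) (trapezoid, 1 panel, h=1.1000): 175.54061
R(1,0) (trapezoid, 2 panels, h=0.5500): 141.53748
R(2,0) (trapezoid, 4 panels, h=0.2750): 132.45370
R(3,0) (trapezoid, 8 panels, h=0.1375): 130.14242
R(1,1) = 141.53748 + (141.53748 − 175.54061)/3 = 130.20310
R(2,1) = 132.45370 + (132.45370 − 141.53748)/3 = 129.42577
R(3,1) = 130.14242 + (130.14242 − 132.45370)/3 = 129.37199
R(2,2) = 129.42577 + (129.42577 − 130.20310)/15 = 129.37395
R(3,2) = 129.37199 + (129.37199 − 129.42577)/15 = 129.36840
R(3,3) = 129.36840 + (129.36840 − 129.37395)/63 = 129.36831

129.368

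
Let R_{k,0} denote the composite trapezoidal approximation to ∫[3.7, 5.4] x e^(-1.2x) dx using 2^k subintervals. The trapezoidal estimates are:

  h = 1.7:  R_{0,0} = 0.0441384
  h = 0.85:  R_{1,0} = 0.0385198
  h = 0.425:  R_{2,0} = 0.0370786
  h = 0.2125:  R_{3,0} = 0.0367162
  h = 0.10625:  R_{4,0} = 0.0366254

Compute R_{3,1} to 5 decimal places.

R_{3,1} = (4·0.0367162 − 0.0370786) / 3 = 0.0365954
(Column j=1 coincides with Simpson's rule on the same nodes.)

0.03660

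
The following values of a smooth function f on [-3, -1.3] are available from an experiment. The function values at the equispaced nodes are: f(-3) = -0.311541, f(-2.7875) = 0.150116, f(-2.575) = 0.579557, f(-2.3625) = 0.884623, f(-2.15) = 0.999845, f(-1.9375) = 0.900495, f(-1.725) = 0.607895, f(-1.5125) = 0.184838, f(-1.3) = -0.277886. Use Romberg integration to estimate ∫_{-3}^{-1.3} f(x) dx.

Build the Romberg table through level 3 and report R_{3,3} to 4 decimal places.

0.8686

R_{0,0} (trapezoid, 1 panel, h=1.7000): -0.501013
R_{1,0} (trapezoid, 2 panels, h=0.8500): 0.599362
R_{2,0} (trapezoid, 4 panels, h=0.4250): 0.804348
R_{3,0} (trapezoid, 8 panels, h=0.2125): 0.852689
R_{1,1} = 0.599362 + (0.599362 − (-0.501013))/3 = 0.966154
R_{2,1} = 0.804348 + (0.804348 − 0.599362)/3 = 0.872677
R_{3,1} = 0.852689 + (0.852689 − 0.804348)/3 = 0.868803
R_{2,2} = 0.872677 + (0.872677 − 0.966154)/15 = 0.866445
R_{3,2} = 0.868803 + (0.868803 − 0.872677)/15 = 0.868545
R_{3,3} = 0.868545 + (0.868545 − 0.866445)/63 = 0.868578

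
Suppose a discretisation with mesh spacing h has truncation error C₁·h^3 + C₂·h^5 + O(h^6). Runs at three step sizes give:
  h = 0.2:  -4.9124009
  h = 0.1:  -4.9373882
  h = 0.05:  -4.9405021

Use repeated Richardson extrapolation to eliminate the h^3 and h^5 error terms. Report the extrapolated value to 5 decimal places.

First eliminate the h^3 term (factor 2^3 = 8):
  B₁ = (8·(-4.9373882) − (-4.9124009))/7 = -4.9409578
  B₂ = (8·(-4.9405021) − (-4.9373882))/7 = -4.9409469
Then eliminate the h^5 term (factor 2^5 = 32):
  (32·(-4.9409469) − (-4.9409578))/31 = -4.9409465

-4.94095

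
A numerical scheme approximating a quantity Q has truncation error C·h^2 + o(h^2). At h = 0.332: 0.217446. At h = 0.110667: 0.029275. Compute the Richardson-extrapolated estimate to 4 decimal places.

The leading error scales as h^2; refining by a factor of 3 reduces it by 3^2 = 9.
Extrapolated value = (9·A(h/3) − A(h)) / (9 − 1)
= (9·0.029275 − 0.217446) / 8
= 0.046029 / 8 = 0.005754

0.0058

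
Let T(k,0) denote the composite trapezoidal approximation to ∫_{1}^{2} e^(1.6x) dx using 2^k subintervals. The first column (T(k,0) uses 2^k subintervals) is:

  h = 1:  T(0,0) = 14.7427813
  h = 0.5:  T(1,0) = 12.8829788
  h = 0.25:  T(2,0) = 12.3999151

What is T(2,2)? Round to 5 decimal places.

Richardson extrapolation on the trapezoidal column (denominator 4−1=3):
T(1,1) = (4·12.8829788 − 14.7427813) / 3 = 12.2630446
T(2,1) = 12.3999151 + (12.3999151 − 12.8829788)/3 = 12.2388939
T(2,2) = 12.2388939 + (12.2388939 − 12.2630446)/15 = 12.2372839

12.23728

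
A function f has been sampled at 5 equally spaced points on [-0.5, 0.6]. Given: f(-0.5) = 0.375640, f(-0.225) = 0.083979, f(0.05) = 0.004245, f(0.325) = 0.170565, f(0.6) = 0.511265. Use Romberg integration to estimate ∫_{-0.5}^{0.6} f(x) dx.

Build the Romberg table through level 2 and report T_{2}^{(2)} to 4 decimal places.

0.1761

T_{0}^{(0)} (trapezoid, 1 panel, h=1.1000): 0.487798
T_{1}^{(0)} (trapezoid, 2 panels, h=0.5500): 0.246234
T_{2}^{(0)} (trapezoid, 4 panels, h=0.2750): 0.193116
T_{1}^{(1)} = 0.246234 + (0.246234 − 0.487798)/3 = 0.165713
T_{2}^{(1)} = 0.193116 + (0.193116 − 0.246234)/3 = 0.175410
T_{2}^{(2)} = 0.175410 + (0.175410 − 0.165713)/15 = 0.176056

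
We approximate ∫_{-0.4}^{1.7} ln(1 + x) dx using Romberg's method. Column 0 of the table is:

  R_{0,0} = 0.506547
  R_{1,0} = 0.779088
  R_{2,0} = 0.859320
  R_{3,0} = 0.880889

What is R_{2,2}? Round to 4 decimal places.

R_{1,1} = (4·0.779088 − 0.506547) / 3 = 0.869935
R_{2,1} = (4·0.859320 − 0.779088) / 3 = 0.886064
R_{2,2} = 0.886064 + (0.886064 − 0.869935)/15 = 0.887139
(Column j=1 coincides with Simpson's rule on the same nodes.)

0.8871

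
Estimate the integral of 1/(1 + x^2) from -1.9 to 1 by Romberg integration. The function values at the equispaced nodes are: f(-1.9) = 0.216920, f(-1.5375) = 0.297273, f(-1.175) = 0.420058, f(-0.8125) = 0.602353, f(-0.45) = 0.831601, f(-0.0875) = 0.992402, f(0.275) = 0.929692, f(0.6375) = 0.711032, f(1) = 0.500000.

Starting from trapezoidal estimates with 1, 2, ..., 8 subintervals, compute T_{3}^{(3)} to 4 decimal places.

T_{0}^{(0)} (trapezoid, 1 panel, h=2.9000): 1.039534
T_{1}^{(0)} (trapezoid, 2 panels, h=1.4500): 1.725588
T_{2}^{(0)} (trapezoid, 4 panels, h=0.7250): 1.841363
T_{3}^{(0)} (trapezoid, 8 panels, h=0.3625): 1.864291
T_{1}^{(1)} = 1.725588 + (1.725588 − 1.039534)/3 = 1.954273
T_{2}^{(1)} = 1.841363 + (1.841363 − 1.725588)/3 = 1.879955
T_{3}^{(1)} = 1.864291 + (1.864291 − 1.841363)/3 = 1.871934
T_{2}^{(2)} = 1.879955 + (1.879955 − 1.954273)/15 = 1.875000
T_{3}^{(2)} = 1.871934 + (1.871934 − 1.879955)/15 = 1.871399
T_{3}^{(3)} = 1.871399 + (1.871399 − 1.875000)/63 = 1.871342

1.8713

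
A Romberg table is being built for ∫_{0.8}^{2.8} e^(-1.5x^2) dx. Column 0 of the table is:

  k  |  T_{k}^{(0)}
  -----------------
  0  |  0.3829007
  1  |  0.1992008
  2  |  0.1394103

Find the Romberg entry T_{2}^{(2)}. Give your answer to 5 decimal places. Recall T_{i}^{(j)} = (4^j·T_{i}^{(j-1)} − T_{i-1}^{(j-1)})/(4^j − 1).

Richardson extrapolation on the trapezoidal column (denominator 4−1=3):
T_{1}^{(1)} = 0.1992008 + (0.1992008 − 0.3829007)/3 = 0.1379675
T_{2}^{(1)} = 0.1394103 + (0.1394103 − 0.1992008)/3 = 0.1194801
T_{2}^{(2)} = 0.1194801 + (0.1194801 − 0.1379675)/15 = 0.1182476

0.11825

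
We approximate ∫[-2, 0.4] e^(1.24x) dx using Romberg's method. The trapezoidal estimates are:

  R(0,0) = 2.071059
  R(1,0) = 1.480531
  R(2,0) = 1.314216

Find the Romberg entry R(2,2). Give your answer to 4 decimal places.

Richardson extrapolation on the trapezoidal column (denominator 4−1=3):
R(1,1) = 1.480531 + (1.480531 − 2.071059)/3 = 1.283688
R(2,1) = 1.314216 + (1.314216 − 1.480531)/3 = 1.258778
R(2,2) = 1.258778 + (1.258778 − 1.283688)/15 = 1.257117
(Column j=1 coincides with Simpson's rule on the same nodes.)

1.2571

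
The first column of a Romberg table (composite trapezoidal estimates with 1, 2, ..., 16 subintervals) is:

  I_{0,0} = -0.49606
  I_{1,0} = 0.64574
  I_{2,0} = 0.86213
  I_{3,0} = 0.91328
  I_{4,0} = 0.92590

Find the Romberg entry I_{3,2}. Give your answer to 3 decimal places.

0.930

Richardson extrapolation on the trapezoidal column (denominator 4−1=3):
I_{2,1} = 0.86213 + (0.86213 − 0.64574)/3 = 0.93426
I_{3,1} = 0.91328 + (0.91328 − 0.86213)/3 = 0.93033
I_{3,2} = (16·0.93033 − 0.93426) / 15 = 0.93007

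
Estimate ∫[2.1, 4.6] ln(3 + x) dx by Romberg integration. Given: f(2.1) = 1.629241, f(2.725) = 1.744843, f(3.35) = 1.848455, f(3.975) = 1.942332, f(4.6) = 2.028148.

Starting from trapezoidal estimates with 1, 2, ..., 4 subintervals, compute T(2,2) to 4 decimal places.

4.6048

T(0,0) (trapezoid, 1 panel, h=2.5000): 4.571736
T(1,0) (trapezoid, 2 panels, h=1.2500): 4.596437
T(2,0) (trapezoid, 4 panels, h=0.6250): 4.602703
T(1,1) = 4.596437 + (4.596437 − 4.571736)/3 = 4.604671
T(2,1) = 4.602703 + (4.602703 − 4.596437)/3 = 4.604792
T(2,2) = 4.604792 + (4.604792 − 4.604671)/15 = 4.604800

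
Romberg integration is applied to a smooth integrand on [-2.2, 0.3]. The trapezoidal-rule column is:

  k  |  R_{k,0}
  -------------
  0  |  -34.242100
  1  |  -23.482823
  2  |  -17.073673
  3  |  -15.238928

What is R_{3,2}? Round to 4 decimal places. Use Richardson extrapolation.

-14.6067

Richardson extrapolation on the trapezoidal column (denominator 4−1=3):
R_{2,1} = (4·(-17.073673) − (-23.482823)) / 3 = -14.937290
R_{3,1} = -15.238928 + (-15.238928 − (-17.073673))/3 = -14.627346
R_{3,2} = -14.627346 + (-14.627346 − (-14.937290))/15 = -14.606683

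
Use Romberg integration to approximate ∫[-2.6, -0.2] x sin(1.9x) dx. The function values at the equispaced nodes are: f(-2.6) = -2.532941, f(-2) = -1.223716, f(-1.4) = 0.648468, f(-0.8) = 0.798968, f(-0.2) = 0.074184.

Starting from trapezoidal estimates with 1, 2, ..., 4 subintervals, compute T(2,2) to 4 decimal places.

T(0,0) (trapezoid, 1 panel, h=2.4000): -2.950508
T(1,0) (trapezoid, 2 panels, h=1.2000): -0.697093
T(2,0) (trapezoid, 4 panels, h=0.6000): -0.603395
T(1,1) = -0.697093 + (-0.697093 − (-2.950508))/3 = 0.054045
T(2,1) = -0.603395 + (-0.603395 − (-0.697093))/3 = -0.572162
T(2,2) = -0.572162 + (-0.572162 − 0.054045)/15 = -0.613909

-0.6139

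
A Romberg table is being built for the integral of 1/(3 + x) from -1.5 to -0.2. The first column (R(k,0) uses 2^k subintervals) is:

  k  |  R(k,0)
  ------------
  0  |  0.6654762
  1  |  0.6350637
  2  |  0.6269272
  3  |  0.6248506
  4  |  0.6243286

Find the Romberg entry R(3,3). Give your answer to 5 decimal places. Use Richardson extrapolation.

Richardson extrapolation on the trapezoidal column (denominator 4−1=3):
R(1,1) = (4·0.6350637 − 0.6654762) / 3 = 0.6249262
R(2,1) = 0.6269272 + (0.6269272 − 0.6350637)/3 = 0.6242150
R(3,1) = (4·0.6248506 − 0.6269272) / 3 = 0.6241584
R(2,2) = 0.6242150 + (0.6242150 − 0.6249262)/15 = 0.6241676
R(3,2) = 0.6241584 + (0.6241584 − 0.6242150)/15 = 0.6241546
R(3,3) = 0.6241546 + (0.6241546 − 0.6241676)/63 = 0.6241544

0.62415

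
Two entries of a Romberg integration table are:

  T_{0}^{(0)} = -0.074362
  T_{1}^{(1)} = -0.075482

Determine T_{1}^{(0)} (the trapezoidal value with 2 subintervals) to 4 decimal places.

-0.0752

From T_{1}^{(1)} = (4·T_{1}^{(0)} − T_{0}^{(0)})/3, solve for T_{1}^{(0)}:
4·T_{1}^{(0)} = 3·(-0.075482) + (-0.074362) = -0.300808
T_{1}^{(0)} = -0.075202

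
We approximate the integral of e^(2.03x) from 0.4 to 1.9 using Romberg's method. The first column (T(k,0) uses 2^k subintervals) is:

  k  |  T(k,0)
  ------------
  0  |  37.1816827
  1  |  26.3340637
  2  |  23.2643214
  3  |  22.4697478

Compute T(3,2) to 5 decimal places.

22.20248

T(2,1) = 23.2643214 + (23.2643214 − 26.3340637)/3 = 22.2410740
T(3,1) = (4·22.4697478 − 23.2643214) / 3 = 22.2048899
T(3,2) = (16·22.2048899 − 22.2410740) / 15 = 22.2024776
(Column j=1 coincides with Simpson's rule on the same nodes.)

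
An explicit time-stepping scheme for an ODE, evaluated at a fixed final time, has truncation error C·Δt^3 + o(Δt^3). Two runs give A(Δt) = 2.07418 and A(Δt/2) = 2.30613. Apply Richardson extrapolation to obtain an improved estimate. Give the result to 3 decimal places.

Extrapolated value = (8·A(Δt/2) − A(Δt)) / (8 − 1)
= (8·2.30613 − 2.07418) / 7
= 16.37486 / 7 = 2.33927

2.339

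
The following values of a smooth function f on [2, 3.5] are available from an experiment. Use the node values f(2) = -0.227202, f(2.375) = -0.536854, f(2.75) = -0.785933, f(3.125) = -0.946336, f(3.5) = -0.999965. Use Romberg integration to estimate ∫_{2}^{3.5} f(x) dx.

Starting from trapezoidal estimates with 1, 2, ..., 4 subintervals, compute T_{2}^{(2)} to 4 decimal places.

T_{0}^{(0)} (trapezoid, 1 panel, h=1.5000): -0.920375
T_{1}^{(0)} (trapezoid, 2 panels, h=0.7500): -1.049637
T_{2}^{(0)} (trapezoid, 4 panels, h=0.3750): -1.081015
T_{1}^{(1)} = -1.049637 + (-1.049637 − (-0.920375))/3 = -1.092724
T_{2}^{(1)} = -1.081015 + (-1.081015 − (-1.049637))/3 = -1.091474
T_{2}^{(2)} = -1.091474 + (-1.091474 − (-1.092724))/15 = -1.091391

-1.0914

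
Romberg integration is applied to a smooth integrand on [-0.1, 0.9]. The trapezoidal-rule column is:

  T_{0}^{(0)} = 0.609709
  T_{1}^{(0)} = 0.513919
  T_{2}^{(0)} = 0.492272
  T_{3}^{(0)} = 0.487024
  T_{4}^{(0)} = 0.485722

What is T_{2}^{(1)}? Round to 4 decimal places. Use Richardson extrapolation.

0.4851

T_{2}^{(1)} = (4·0.492272 − 0.513919) / 3 = 0.485056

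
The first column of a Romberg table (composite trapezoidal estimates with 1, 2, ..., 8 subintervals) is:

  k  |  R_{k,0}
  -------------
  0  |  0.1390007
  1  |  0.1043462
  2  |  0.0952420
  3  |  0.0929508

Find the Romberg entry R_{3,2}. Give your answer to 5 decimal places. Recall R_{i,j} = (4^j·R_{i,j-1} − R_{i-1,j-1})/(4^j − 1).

0.09219

Richardson extrapolation on the trapezoidal column (denominator 4−1=3):
R_{2,1} = (4·0.0952420 − 0.1043462) / 3 = 0.0922073
R_{3,1} = (4·0.0929508 − 0.0952420) / 3 = 0.0921871
R_{3,2} = 0.0921871 + (0.0921871 − 0.0922073)/15 = 0.0921858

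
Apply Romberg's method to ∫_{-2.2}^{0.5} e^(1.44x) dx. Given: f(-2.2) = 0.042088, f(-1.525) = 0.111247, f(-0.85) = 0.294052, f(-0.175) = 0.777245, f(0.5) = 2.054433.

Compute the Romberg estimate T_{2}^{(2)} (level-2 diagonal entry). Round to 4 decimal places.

1.3991

T_{0}^{(0)} (trapezoid, 1 panel, h=2.7000): 2.830303
T_{1}^{(0)} (trapezoid, 2 panels, h=1.3500): 1.812122
T_{2}^{(0)} (trapezoid, 4 panels, h=0.6750): 1.505793
T_{1}^{(1)} = 1.812122 + (1.812122 − 2.830303)/3 = 1.472728
T_{2}^{(1)} = 1.505793 + (1.505793 − 1.812122)/3 = 1.403683
T_{2}^{(2)} = 1.403683 + (1.403683 − 1.472728)/15 = 1.399080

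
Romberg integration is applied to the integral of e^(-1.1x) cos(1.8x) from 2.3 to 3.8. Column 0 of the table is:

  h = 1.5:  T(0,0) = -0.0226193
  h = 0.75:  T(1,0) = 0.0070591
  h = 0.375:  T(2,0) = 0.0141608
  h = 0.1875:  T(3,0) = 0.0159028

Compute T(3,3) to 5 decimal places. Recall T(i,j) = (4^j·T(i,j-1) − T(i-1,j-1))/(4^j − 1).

Richardson extrapolation on the trapezoidal column (denominator 4−1=3):
T(1,1) = (4·0.0070591 − (-0.0226193)) / 3 = 0.0169519
T(2,1) = (4·0.0141608 − 0.0070591) / 3 = 0.0165280
T(3,1) = 0.0159028 + (0.0159028 − 0.0141608)/3 = 0.0164835
T(2,2) = (16·0.0165280 − 0.0169519) / 15 = 0.0164997
T(3,2) = (16·0.0164835 − 0.0165280) / 15 = 0.0164805
T(3,3) = 0.0164805 + (0.0164805 − 0.0164997)/63 = 0.0164802

0.01648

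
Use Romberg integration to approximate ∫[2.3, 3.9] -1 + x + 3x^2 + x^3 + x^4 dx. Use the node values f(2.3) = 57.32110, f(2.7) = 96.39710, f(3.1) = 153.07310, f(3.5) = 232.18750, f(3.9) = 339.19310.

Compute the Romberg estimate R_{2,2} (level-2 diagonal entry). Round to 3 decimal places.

R_{0,0} (trapezoid, 1 panel, h=1.6000): 317.21136
R_{1,0} (trapezoid, 2 panels, h=0.8000): 281.06416
R_{2,0} (trapezoid, 4 panels, h=0.4000): 271.96592
R_{1,1} = 281.06416 + (281.06416 − 317.21136)/3 = 269.01509
R_{2,1} = 271.96592 + (271.96592 − 281.06416)/3 = 268.93317
R_{2,2} = 268.93317 + (268.93317 − 269.01509)/15 = 268.92771

268.928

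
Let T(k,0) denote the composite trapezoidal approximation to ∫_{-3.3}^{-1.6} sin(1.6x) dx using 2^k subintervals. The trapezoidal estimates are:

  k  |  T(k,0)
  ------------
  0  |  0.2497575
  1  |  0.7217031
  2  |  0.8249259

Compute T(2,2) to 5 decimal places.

0.85802

Richardson extrapolation on the trapezoidal column (denominator 4−1=3):
T(1,1) = 0.7217031 + (0.7217031 − 0.2497575)/3 = 0.8790183
T(2,1) = (4·0.8249259 − 0.7217031) / 3 = 0.8593335
T(2,2) = (16·0.8593335 − 0.8790183) / 15 = 0.8580212
(Column j=1 coincides with Simpson's rule on the same nodes.)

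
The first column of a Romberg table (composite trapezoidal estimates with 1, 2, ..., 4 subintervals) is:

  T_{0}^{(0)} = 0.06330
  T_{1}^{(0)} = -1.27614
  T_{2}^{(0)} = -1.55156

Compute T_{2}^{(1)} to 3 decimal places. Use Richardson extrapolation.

Richardson extrapolation on the trapezoidal column (denominator 4−1=3):
T_{2}^{(1)} = -1.55156 + (-1.55156 − (-1.27614))/3 = -1.64337

-1.643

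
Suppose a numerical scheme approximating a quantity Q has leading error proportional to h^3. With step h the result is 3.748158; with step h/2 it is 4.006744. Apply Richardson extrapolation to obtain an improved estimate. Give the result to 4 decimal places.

4.0437

The leading error scales as h^3; refining by a factor of 2 reduces it by 2^3 = 8.
Extrapolated value = (8·A(h/2) − A(h)) / (8 − 1)
= (8·4.006744 − 3.748158) / 7
= 28.305794 / 7 = 4.043685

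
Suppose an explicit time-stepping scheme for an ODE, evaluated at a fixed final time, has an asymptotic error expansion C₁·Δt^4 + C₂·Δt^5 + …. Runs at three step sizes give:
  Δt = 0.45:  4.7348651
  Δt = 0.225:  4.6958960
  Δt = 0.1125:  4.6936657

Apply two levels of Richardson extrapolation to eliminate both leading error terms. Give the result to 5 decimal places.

4.69352

First eliminate the Δt^4 term (factor 2^4 = 16):
  B₁ = (16·4.6958960 − 4.7348651)/15 = 4.6932981
  B₂ = (16·4.6936657 − 4.6958960)/15 = 4.6935170
Then eliminate the Δt^5 term (factor 2^5 = 32):
  (32·4.6935170 − 4.6932981)/31 = 4.6935241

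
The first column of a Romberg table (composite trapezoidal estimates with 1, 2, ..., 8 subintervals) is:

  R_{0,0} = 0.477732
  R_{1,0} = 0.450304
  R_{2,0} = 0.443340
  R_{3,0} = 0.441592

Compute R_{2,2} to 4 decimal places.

Richardson extrapolation on the trapezoidal column (denominator 4−1=3):
R_{1,1} = 0.450304 + (0.450304 − 0.477732)/3 = 0.441161
R_{2,1} = 0.443340 + (0.443340 − 0.450304)/3 = 0.441019
R_{2,2} = (16·0.441019 − 0.441161) / 15 = 0.441010

0.4410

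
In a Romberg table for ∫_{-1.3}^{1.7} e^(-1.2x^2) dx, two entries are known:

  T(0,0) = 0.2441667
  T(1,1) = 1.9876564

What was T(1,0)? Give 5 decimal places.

1.55178

From T(1,1) = (4·T(1,0) − T(0,0))/3, solve for T(1,0):
4·T(1,0) = 3·1.9876564 + 0.2441667 = 6.2071359
T(1,0) = 1.5517840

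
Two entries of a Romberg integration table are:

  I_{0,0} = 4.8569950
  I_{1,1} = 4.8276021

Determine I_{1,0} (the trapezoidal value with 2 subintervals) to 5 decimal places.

From I_{1,1} = (4·I_{1,0} − I_{0,0})/3, solve for I_{1,0}:
4·I_{1,0} = 3·4.8276021 + 4.8569950 = 19.3398013
I_{1,0} = 4.8349503

4.83495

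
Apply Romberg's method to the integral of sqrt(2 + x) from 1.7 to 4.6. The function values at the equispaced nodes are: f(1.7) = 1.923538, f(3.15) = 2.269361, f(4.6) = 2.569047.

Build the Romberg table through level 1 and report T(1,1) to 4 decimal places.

T(0,0) (trapezoid, 1 panel, h=2.9000): 6.514248
T(1,0) (trapezoid, 2 panels, h=1.4500): 6.547698
T(1,1) = 6.547698 + (6.547698 − 6.514248)/3 = 6.558848

6.5588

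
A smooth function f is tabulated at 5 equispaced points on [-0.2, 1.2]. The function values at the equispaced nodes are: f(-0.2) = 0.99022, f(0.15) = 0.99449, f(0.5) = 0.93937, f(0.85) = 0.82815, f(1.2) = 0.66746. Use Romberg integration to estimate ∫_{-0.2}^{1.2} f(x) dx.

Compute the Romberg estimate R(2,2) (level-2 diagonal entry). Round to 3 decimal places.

1.263

R(0,0) (trapezoid, 1 panel, h=1.4000): 1.16038
R(1,0) (trapezoid, 2 panels, h=0.7000): 1.23775
R(2,0) (trapezoid, 4 panels, h=0.3500): 1.25680
R(1,1) = 1.23775 + (1.23775 − 1.16038)/3 = 1.26354
R(2,1) = 1.25680 + (1.25680 − 1.23775)/3 = 1.26315
R(2,2) = 1.26315 + (1.26315 − 1.26354)/15 = 1.26312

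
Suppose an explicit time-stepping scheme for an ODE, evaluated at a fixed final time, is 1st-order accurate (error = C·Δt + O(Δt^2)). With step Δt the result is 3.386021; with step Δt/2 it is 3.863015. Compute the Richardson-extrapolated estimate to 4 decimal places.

4.3400

The leading error scales as Δt; refining by a factor of 2 reduces it by 2^1 = 2.
Extrapolated value = (2·A(Δt/2) − A(Δt)) / (2 − 1)
= (2·3.863015 − 3.386021) / 1
= 4.340009 / 1 = 4.340009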